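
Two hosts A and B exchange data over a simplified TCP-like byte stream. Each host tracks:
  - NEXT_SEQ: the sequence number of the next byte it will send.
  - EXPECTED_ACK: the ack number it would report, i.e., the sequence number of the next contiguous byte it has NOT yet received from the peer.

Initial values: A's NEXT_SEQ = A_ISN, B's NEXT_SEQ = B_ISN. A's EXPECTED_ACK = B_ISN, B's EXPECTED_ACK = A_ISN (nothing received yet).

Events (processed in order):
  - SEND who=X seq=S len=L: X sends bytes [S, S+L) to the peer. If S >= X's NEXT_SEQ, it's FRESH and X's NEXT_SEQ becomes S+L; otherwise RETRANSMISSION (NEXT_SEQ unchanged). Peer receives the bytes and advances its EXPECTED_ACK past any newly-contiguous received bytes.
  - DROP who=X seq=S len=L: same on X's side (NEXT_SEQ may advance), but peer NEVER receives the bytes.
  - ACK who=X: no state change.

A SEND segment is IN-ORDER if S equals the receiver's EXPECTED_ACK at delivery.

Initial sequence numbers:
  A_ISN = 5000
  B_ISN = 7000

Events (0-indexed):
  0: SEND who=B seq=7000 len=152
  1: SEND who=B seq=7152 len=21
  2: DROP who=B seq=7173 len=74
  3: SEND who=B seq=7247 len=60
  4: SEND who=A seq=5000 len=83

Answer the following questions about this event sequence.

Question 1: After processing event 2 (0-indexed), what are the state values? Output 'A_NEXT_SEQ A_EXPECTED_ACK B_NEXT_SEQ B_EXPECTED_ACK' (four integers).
After event 0: A_seq=5000 A_ack=7152 B_seq=7152 B_ack=5000
After event 1: A_seq=5000 A_ack=7173 B_seq=7173 B_ack=5000
After event 2: A_seq=5000 A_ack=7173 B_seq=7247 B_ack=5000

5000 7173 7247 5000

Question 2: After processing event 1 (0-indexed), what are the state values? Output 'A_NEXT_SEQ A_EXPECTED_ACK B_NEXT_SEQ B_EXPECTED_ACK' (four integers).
After event 0: A_seq=5000 A_ack=7152 B_seq=7152 B_ack=5000
After event 1: A_seq=5000 A_ack=7173 B_seq=7173 B_ack=5000

5000 7173 7173 5000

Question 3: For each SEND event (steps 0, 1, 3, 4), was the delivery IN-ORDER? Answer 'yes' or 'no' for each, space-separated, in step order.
Answer: yes yes no yes

Derivation:
Step 0: SEND seq=7000 -> in-order
Step 1: SEND seq=7152 -> in-order
Step 3: SEND seq=7247 -> out-of-order
Step 4: SEND seq=5000 -> in-order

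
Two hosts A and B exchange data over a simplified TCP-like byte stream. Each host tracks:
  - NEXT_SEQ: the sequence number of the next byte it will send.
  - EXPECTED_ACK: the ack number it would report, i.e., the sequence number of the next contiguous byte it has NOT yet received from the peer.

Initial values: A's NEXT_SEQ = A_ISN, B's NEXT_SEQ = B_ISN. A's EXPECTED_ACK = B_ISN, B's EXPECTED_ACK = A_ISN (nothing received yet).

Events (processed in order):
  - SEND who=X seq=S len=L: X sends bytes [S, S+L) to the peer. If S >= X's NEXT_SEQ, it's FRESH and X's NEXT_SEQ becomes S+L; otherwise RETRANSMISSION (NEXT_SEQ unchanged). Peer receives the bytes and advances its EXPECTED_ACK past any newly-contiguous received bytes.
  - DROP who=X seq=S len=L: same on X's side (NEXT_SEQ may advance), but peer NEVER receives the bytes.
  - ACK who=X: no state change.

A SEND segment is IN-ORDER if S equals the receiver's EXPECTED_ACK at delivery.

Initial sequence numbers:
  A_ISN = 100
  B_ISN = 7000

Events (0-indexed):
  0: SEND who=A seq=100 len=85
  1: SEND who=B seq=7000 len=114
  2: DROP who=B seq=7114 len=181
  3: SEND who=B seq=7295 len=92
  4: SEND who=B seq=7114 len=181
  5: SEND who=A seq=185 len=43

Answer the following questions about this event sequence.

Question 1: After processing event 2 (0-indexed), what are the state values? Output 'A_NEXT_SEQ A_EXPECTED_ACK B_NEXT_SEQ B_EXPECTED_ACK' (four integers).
After event 0: A_seq=185 A_ack=7000 B_seq=7000 B_ack=185
After event 1: A_seq=185 A_ack=7114 B_seq=7114 B_ack=185
After event 2: A_seq=185 A_ack=7114 B_seq=7295 B_ack=185

185 7114 7295 185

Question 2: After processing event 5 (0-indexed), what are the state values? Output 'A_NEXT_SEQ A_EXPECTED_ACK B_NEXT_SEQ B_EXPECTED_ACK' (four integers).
After event 0: A_seq=185 A_ack=7000 B_seq=7000 B_ack=185
After event 1: A_seq=185 A_ack=7114 B_seq=7114 B_ack=185
After event 2: A_seq=185 A_ack=7114 B_seq=7295 B_ack=185
After event 3: A_seq=185 A_ack=7114 B_seq=7387 B_ack=185
After event 4: A_seq=185 A_ack=7387 B_seq=7387 B_ack=185
After event 5: A_seq=228 A_ack=7387 B_seq=7387 B_ack=228

228 7387 7387 228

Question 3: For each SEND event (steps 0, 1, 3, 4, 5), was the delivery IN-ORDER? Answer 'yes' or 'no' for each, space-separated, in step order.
Answer: yes yes no yes yes

Derivation:
Step 0: SEND seq=100 -> in-order
Step 1: SEND seq=7000 -> in-order
Step 3: SEND seq=7295 -> out-of-order
Step 4: SEND seq=7114 -> in-order
Step 5: SEND seq=185 -> in-order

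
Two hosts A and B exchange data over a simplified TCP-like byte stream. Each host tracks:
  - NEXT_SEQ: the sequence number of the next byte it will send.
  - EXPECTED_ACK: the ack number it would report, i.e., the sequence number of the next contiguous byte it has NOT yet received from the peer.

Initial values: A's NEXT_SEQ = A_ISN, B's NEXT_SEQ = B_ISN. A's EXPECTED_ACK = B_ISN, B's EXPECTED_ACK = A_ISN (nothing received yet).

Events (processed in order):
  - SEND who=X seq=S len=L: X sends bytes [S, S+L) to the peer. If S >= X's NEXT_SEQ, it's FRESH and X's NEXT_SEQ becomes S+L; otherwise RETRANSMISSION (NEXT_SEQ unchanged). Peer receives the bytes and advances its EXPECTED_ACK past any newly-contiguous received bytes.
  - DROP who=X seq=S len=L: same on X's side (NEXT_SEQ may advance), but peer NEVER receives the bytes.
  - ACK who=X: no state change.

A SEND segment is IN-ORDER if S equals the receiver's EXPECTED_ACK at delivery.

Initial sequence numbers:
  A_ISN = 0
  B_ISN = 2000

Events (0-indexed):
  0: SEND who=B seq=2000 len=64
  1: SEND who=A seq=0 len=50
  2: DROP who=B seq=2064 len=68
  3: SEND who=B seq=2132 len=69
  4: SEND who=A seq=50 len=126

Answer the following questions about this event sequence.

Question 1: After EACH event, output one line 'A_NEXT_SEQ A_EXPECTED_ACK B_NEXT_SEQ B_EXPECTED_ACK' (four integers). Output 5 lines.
0 2064 2064 0
50 2064 2064 50
50 2064 2132 50
50 2064 2201 50
176 2064 2201 176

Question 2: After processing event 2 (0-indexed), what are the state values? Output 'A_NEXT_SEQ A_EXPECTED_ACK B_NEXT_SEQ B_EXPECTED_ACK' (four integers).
After event 0: A_seq=0 A_ack=2064 B_seq=2064 B_ack=0
After event 1: A_seq=50 A_ack=2064 B_seq=2064 B_ack=50
After event 2: A_seq=50 A_ack=2064 B_seq=2132 B_ack=50

50 2064 2132 50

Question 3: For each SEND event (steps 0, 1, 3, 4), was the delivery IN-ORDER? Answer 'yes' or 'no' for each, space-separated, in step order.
Answer: yes yes no yes

Derivation:
Step 0: SEND seq=2000 -> in-order
Step 1: SEND seq=0 -> in-order
Step 3: SEND seq=2132 -> out-of-order
Step 4: SEND seq=50 -> in-order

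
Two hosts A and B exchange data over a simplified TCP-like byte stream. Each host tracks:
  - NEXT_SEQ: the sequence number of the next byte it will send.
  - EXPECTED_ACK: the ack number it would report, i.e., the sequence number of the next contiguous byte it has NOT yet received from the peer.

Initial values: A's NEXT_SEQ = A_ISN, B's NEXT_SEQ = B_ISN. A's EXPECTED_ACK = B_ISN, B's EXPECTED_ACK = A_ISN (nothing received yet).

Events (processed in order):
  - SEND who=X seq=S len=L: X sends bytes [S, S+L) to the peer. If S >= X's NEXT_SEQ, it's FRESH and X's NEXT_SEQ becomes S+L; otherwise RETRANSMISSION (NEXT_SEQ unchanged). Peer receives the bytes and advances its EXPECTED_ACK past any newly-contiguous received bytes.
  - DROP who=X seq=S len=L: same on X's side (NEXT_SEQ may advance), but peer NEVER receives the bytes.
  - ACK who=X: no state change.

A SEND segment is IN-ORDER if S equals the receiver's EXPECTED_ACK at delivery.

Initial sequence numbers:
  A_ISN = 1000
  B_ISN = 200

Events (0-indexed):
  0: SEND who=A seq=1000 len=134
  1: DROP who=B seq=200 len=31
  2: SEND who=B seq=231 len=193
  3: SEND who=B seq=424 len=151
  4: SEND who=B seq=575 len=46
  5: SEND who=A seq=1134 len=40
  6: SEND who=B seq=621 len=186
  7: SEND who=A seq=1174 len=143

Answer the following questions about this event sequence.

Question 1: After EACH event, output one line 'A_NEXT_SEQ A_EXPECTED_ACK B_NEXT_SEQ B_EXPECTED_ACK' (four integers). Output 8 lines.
1134 200 200 1134
1134 200 231 1134
1134 200 424 1134
1134 200 575 1134
1134 200 621 1134
1174 200 621 1174
1174 200 807 1174
1317 200 807 1317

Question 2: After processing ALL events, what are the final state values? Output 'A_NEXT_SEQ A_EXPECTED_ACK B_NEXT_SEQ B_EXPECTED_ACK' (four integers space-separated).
Answer: 1317 200 807 1317

Derivation:
After event 0: A_seq=1134 A_ack=200 B_seq=200 B_ack=1134
After event 1: A_seq=1134 A_ack=200 B_seq=231 B_ack=1134
After event 2: A_seq=1134 A_ack=200 B_seq=424 B_ack=1134
After event 3: A_seq=1134 A_ack=200 B_seq=575 B_ack=1134
After event 4: A_seq=1134 A_ack=200 B_seq=621 B_ack=1134
After event 5: A_seq=1174 A_ack=200 B_seq=621 B_ack=1174
After event 6: A_seq=1174 A_ack=200 B_seq=807 B_ack=1174
After event 7: A_seq=1317 A_ack=200 B_seq=807 B_ack=1317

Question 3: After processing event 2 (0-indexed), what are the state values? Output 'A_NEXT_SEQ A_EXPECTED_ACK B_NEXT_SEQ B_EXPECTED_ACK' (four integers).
After event 0: A_seq=1134 A_ack=200 B_seq=200 B_ack=1134
After event 1: A_seq=1134 A_ack=200 B_seq=231 B_ack=1134
After event 2: A_seq=1134 A_ack=200 B_seq=424 B_ack=1134

1134 200 424 1134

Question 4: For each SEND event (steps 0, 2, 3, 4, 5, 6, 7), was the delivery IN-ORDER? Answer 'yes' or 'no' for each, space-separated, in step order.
Answer: yes no no no yes no yes

Derivation:
Step 0: SEND seq=1000 -> in-order
Step 2: SEND seq=231 -> out-of-order
Step 3: SEND seq=424 -> out-of-order
Step 4: SEND seq=575 -> out-of-order
Step 5: SEND seq=1134 -> in-order
Step 6: SEND seq=621 -> out-of-order
Step 7: SEND seq=1174 -> in-order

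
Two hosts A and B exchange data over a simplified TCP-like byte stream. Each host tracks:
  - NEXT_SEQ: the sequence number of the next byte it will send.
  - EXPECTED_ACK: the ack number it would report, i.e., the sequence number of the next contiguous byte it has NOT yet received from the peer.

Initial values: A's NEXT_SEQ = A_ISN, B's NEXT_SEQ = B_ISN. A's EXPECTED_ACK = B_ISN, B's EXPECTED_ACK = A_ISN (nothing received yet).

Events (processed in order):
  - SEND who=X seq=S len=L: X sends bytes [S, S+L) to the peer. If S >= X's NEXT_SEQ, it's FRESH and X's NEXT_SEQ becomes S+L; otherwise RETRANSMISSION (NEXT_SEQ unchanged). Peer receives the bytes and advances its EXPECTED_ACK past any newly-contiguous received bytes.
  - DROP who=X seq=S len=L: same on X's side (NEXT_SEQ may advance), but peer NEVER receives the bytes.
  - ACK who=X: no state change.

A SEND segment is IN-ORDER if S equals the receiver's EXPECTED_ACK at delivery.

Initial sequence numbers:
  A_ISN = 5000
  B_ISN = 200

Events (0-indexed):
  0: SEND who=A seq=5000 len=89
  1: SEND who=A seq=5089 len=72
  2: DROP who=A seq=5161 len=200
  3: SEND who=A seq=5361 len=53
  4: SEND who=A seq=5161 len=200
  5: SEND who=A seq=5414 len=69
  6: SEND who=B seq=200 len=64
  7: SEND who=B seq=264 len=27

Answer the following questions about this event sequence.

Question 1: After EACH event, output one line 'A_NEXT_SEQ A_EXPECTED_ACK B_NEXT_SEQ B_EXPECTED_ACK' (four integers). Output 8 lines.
5089 200 200 5089
5161 200 200 5161
5361 200 200 5161
5414 200 200 5161
5414 200 200 5414
5483 200 200 5483
5483 264 264 5483
5483 291 291 5483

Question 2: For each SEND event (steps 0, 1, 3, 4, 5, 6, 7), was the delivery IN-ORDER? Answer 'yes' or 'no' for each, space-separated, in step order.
Answer: yes yes no yes yes yes yes

Derivation:
Step 0: SEND seq=5000 -> in-order
Step 1: SEND seq=5089 -> in-order
Step 3: SEND seq=5361 -> out-of-order
Step 4: SEND seq=5161 -> in-order
Step 5: SEND seq=5414 -> in-order
Step 6: SEND seq=200 -> in-order
Step 7: SEND seq=264 -> in-order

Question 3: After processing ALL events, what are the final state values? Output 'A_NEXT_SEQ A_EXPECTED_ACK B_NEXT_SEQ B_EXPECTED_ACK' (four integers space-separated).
After event 0: A_seq=5089 A_ack=200 B_seq=200 B_ack=5089
After event 1: A_seq=5161 A_ack=200 B_seq=200 B_ack=5161
After event 2: A_seq=5361 A_ack=200 B_seq=200 B_ack=5161
After event 3: A_seq=5414 A_ack=200 B_seq=200 B_ack=5161
After event 4: A_seq=5414 A_ack=200 B_seq=200 B_ack=5414
After event 5: A_seq=5483 A_ack=200 B_seq=200 B_ack=5483
After event 6: A_seq=5483 A_ack=264 B_seq=264 B_ack=5483
After event 7: A_seq=5483 A_ack=291 B_seq=291 B_ack=5483

Answer: 5483 291 291 5483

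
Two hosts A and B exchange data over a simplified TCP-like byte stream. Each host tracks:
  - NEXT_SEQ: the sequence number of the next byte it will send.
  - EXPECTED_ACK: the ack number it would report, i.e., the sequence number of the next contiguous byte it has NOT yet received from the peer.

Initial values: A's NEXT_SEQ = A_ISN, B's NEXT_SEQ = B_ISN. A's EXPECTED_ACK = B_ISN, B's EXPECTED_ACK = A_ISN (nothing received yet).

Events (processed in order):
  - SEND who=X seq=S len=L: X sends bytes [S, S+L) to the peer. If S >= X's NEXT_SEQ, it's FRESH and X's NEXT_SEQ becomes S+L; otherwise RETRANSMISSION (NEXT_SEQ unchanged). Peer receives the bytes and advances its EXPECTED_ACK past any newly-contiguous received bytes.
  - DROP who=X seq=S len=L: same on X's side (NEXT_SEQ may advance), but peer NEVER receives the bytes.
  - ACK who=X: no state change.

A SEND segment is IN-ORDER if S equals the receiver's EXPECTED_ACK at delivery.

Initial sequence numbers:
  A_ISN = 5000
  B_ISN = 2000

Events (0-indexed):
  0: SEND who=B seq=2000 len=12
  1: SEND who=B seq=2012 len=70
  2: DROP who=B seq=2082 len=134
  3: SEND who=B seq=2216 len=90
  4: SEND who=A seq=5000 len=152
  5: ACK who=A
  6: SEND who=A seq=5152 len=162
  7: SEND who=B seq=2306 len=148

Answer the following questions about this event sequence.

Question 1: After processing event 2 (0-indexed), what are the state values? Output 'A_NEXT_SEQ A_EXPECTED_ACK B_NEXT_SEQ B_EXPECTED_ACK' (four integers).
After event 0: A_seq=5000 A_ack=2012 B_seq=2012 B_ack=5000
After event 1: A_seq=5000 A_ack=2082 B_seq=2082 B_ack=5000
After event 2: A_seq=5000 A_ack=2082 B_seq=2216 B_ack=5000

5000 2082 2216 5000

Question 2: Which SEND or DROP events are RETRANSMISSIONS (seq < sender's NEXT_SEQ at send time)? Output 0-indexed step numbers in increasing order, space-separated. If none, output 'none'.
Answer: none

Derivation:
Step 0: SEND seq=2000 -> fresh
Step 1: SEND seq=2012 -> fresh
Step 2: DROP seq=2082 -> fresh
Step 3: SEND seq=2216 -> fresh
Step 4: SEND seq=5000 -> fresh
Step 6: SEND seq=5152 -> fresh
Step 7: SEND seq=2306 -> fresh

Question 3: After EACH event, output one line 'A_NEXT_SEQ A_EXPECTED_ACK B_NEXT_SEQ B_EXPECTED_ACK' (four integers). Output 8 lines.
5000 2012 2012 5000
5000 2082 2082 5000
5000 2082 2216 5000
5000 2082 2306 5000
5152 2082 2306 5152
5152 2082 2306 5152
5314 2082 2306 5314
5314 2082 2454 5314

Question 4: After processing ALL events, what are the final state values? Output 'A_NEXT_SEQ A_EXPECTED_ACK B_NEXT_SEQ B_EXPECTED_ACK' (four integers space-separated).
Answer: 5314 2082 2454 5314

Derivation:
After event 0: A_seq=5000 A_ack=2012 B_seq=2012 B_ack=5000
After event 1: A_seq=5000 A_ack=2082 B_seq=2082 B_ack=5000
After event 2: A_seq=5000 A_ack=2082 B_seq=2216 B_ack=5000
After event 3: A_seq=5000 A_ack=2082 B_seq=2306 B_ack=5000
After event 4: A_seq=5152 A_ack=2082 B_seq=2306 B_ack=5152
After event 5: A_seq=5152 A_ack=2082 B_seq=2306 B_ack=5152
After event 6: A_seq=5314 A_ack=2082 B_seq=2306 B_ack=5314
After event 7: A_seq=5314 A_ack=2082 B_seq=2454 B_ack=5314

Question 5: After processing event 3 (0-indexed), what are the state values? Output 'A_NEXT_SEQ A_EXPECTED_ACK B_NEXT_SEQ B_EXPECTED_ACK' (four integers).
After event 0: A_seq=5000 A_ack=2012 B_seq=2012 B_ack=5000
After event 1: A_seq=5000 A_ack=2082 B_seq=2082 B_ack=5000
After event 2: A_seq=5000 A_ack=2082 B_seq=2216 B_ack=5000
After event 3: A_seq=5000 A_ack=2082 B_seq=2306 B_ack=5000

5000 2082 2306 5000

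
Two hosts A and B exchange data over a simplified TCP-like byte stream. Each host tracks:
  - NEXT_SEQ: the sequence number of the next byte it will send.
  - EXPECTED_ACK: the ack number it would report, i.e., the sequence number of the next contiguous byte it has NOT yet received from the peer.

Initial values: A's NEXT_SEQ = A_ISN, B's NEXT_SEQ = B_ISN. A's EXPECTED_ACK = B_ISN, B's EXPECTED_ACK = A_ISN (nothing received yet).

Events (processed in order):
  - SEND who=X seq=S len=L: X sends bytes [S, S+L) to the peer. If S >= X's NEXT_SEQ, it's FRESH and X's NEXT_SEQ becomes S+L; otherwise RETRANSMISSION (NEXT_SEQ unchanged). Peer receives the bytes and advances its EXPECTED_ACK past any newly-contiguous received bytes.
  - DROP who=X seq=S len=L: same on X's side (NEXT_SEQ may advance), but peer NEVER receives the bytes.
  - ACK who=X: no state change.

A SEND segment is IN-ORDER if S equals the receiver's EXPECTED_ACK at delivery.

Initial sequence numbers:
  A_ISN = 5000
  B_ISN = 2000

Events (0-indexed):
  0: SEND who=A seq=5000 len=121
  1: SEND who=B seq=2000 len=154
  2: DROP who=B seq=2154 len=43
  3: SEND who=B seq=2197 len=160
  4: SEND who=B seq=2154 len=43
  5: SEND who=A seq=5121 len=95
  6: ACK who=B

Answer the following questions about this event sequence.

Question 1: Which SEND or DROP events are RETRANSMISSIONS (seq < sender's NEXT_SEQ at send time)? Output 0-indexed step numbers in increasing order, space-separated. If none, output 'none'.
Step 0: SEND seq=5000 -> fresh
Step 1: SEND seq=2000 -> fresh
Step 2: DROP seq=2154 -> fresh
Step 3: SEND seq=2197 -> fresh
Step 4: SEND seq=2154 -> retransmit
Step 5: SEND seq=5121 -> fresh

Answer: 4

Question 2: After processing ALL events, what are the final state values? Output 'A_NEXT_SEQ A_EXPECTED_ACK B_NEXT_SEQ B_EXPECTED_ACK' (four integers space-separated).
Answer: 5216 2357 2357 5216

Derivation:
After event 0: A_seq=5121 A_ack=2000 B_seq=2000 B_ack=5121
After event 1: A_seq=5121 A_ack=2154 B_seq=2154 B_ack=5121
After event 2: A_seq=5121 A_ack=2154 B_seq=2197 B_ack=5121
After event 3: A_seq=5121 A_ack=2154 B_seq=2357 B_ack=5121
After event 4: A_seq=5121 A_ack=2357 B_seq=2357 B_ack=5121
After event 5: A_seq=5216 A_ack=2357 B_seq=2357 B_ack=5216
After event 6: A_seq=5216 A_ack=2357 B_seq=2357 B_ack=5216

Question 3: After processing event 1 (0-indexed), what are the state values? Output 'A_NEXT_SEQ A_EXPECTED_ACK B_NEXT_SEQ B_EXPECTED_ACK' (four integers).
After event 0: A_seq=5121 A_ack=2000 B_seq=2000 B_ack=5121
After event 1: A_seq=5121 A_ack=2154 B_seq=2154 B_ack=5121

5121 2154 2154 5121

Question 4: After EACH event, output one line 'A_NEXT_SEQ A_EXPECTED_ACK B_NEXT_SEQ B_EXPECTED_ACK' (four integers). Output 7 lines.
5121 2000 2000 5121
5121 2154 2154 5121
5121 2154 2197 5121
5121 2154 2357 5121
5121 2357 2357 5121
5216 2357 2357 5216
5216 2357 2357 5216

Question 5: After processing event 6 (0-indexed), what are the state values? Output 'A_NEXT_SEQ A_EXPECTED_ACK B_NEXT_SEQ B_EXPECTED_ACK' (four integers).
After event 0: A_seq=5121 A_ack=2000 B_seq=2000 B_ack=5121
After event 1: A_seq=5121 A_ack=2154 B_seq=2154 B_ack=5121
After event 2: A_seq=5121 A_ack=2154 B_seq=2197 B_ack=5121
After event 3: A_seq=5121 A_ack=2154 B_seq=2357 B_ack=5121
After event 4: A_seq=5121 A_ack=2357 B_seq=2357 B_ack=5121
After event 5: A_seq=5216 A_ack=2357 B_seq=2357 B_ack=5216
After event 6: A_seq=5216 A_ack=2357 B_seq=2357 B_ack=5216

5216 2357 2357 5216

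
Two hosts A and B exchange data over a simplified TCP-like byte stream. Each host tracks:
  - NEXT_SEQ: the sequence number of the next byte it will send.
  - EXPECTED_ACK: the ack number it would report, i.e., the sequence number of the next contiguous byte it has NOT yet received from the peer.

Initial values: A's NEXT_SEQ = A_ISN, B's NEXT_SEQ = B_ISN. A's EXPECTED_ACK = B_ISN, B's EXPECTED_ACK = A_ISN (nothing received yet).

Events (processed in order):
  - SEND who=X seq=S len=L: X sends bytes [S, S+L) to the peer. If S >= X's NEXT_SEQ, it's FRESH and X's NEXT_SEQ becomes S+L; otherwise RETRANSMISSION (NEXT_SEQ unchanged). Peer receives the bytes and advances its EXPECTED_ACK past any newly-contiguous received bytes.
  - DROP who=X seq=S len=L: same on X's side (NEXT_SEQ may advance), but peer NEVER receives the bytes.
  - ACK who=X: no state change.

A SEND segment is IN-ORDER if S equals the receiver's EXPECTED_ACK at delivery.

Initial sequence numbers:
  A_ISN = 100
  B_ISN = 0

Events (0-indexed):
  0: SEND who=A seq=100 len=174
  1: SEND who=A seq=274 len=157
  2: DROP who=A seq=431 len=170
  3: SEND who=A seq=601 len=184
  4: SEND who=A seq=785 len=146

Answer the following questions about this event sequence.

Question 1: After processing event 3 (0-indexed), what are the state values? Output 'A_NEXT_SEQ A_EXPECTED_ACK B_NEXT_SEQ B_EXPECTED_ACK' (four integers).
After event 0: A_seq=274 A_ack=0 B_seq=0 B_ack=274
After event 1: A_seq=431 A_ack=0 B_seq=0 B_ack=431
After event 2: A_seq=601 A_ack=0 B_seq=0 B_ack=431
After event 3: A_seq=785 A_ack=0 B_seq=0 B_ack=431

785 0 0 431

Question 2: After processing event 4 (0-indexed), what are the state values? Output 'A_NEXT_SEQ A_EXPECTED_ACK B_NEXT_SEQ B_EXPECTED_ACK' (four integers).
After event 0: A_seq=274 A_ack=0 B_seq=0 B_ack=274
After event 1: A_seq=431 A_ack=0 B_seq=0 B_ack=431
After event 2: A_seq=601 A_ack=0 B_seq=0 B_ack=431
After event 3: A_seq=785 A_ack=0 B_seq=0 B_ack=431
After event 4: A_seq=931 A_ack=0 B_seq=0 B_ack=431

931 0 0 431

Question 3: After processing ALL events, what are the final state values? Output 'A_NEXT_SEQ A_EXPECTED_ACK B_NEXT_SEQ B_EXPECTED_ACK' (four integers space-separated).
After event 0: A_seq=274 A_ack=0 B_seq=0 B_ack=274
After event 1: A_seq=431 A_ack=0 B_seq=0 B_ack=431
After event 2: A_seq=601 A_ack=0 B_seq=0 B_ack=431
After event 3: A_seq=785 A_ack=0 B_seq=0 B_ack=431
After event 4: A_seq=931 A_ack=0 B_seq=0 B_ack=431

Answer: 931 0 0 431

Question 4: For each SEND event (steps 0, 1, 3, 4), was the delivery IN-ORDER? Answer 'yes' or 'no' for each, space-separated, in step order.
Step 0: SEND seq=100 -> in-order
Step 1: SEND seq=274 -> in-order
Step 3: SEND seq=601 -> out-of-order
Step 4: SEND seq=785 -> out-of-order

Answer: yes yes no no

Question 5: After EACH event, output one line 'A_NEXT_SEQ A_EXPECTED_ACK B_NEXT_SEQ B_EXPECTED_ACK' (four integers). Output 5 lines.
274 0 0 274
431 0 0 431
601 0 0 431
785 0 0 431
931 0 0 431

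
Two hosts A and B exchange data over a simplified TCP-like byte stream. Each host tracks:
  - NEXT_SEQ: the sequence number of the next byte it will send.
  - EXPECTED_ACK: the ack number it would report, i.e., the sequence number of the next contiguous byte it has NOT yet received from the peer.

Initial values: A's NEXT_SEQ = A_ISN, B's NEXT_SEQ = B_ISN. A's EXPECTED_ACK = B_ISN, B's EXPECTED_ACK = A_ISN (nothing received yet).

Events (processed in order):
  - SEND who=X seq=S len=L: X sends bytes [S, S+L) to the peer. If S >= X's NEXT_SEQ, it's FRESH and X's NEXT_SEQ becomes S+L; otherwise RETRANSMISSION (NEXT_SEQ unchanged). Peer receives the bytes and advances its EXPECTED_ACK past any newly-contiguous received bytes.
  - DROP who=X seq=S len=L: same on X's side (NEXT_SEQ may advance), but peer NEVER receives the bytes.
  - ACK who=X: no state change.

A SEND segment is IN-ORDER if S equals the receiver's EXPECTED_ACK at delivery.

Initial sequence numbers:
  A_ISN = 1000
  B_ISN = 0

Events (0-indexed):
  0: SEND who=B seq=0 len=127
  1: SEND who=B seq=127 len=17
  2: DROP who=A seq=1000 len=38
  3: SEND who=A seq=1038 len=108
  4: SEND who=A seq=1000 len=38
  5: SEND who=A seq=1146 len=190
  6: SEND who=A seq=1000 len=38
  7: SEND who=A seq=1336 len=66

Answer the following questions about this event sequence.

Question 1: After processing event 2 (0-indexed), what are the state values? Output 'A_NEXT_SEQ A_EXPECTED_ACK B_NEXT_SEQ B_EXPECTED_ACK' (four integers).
After event 0: A_seq=1000 A_ack=127 B_seq=127 B_ack=1000
After event 1: A_seq=1000 A_ack=144 B_seq=144 B_ack=1000
After event 2: A_seq=1038 A_ack=144 B_seq=144 B_ack=1000

1038 144 144 1000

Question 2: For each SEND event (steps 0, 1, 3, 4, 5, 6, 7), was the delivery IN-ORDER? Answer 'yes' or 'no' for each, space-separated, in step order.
Answer: yes yes no yes yes no yes

Derivation:
Step 0: SEND seq=0 -> in-order
Step 1: SEND seq=127 -> in-order
Step 3: SEND seq=1038 -> out-of-order
Step 4: SEND seq=1000 -> in-order
Step 5: SEND seq=1146 -> in-order
Step 6: SEND seq=1000 -> out-of-order
Step 7: SEND seq=1336 -> in-order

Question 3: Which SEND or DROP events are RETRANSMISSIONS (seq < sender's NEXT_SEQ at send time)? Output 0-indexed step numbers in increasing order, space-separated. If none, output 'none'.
Step 0: SEND seq=0 -> fresh
Step 1: SEND seq=127 -> fresh
Step 2: DROP seq=1000 -> fresh
Step 3: SEND seq=1038 -> fresh
Step 4: SEND seq=1000 -> retransmit
Step 5: SEND seq=1146 -> fresh
Step 6: SEND seq=1000 -> retransmit
Step 7: SEND seq=1336 -> fresh

Answer: 4 6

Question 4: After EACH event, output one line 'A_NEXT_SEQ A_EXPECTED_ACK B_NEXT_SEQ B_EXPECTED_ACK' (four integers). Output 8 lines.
1000 127 127 1000
1000 144 144 1000
1038 144 144 1000
1146 144 144 1000
1146 144 144 1146
1336 144 144 1336
1336 144 144 1336
1402 144 144 1402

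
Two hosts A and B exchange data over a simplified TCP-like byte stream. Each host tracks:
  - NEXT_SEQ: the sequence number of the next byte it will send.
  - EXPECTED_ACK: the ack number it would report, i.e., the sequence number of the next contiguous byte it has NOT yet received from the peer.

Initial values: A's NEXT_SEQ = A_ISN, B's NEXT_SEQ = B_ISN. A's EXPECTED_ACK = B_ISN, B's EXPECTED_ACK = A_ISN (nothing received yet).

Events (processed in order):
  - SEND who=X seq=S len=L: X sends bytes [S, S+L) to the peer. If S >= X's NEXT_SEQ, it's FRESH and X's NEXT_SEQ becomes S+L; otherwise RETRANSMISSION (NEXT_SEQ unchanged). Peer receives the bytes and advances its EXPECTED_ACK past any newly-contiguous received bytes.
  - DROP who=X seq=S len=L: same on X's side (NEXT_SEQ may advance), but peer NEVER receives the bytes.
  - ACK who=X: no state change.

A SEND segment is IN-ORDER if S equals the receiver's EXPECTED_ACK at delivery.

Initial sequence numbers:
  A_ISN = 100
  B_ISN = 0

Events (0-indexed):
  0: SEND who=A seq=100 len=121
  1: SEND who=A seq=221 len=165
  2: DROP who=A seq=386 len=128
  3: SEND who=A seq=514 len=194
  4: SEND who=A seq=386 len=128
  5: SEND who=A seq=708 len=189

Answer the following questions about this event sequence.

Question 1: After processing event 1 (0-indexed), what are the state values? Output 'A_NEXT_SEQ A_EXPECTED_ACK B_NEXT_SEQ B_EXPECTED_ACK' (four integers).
After event 0: A_seq=221 A_ack=0 B_seq=0 B_ack=221
After event 1: A_seq=386 A_ack=0 B_seq=0 B_ack=386

386 0 0 386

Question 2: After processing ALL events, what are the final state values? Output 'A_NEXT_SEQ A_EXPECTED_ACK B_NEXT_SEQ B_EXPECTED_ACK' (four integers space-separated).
Answer: 897 0 0 897

Derivation:
After event 0: A_seq=221 A_ack=0 B_seq=0 B_ack=221
After event 1: A_seq=386 A_ack=0 B_seq=0 B_ack=386
After event 2: A_seq=514 A_ack=0 B_seq=0 B_ack=386
After event 3: A_seq=708 A_ack=0 B_seq=0 B_ack=386
After event 4: A_seq=708 A_ack=0 B_seq=0 B_ack=708
After event 5: A_seq=897 A_ack=0 B_seq=0 B_ack=897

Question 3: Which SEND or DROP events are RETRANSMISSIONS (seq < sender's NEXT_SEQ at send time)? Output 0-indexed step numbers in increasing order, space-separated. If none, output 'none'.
Answer: 4

Derivation:
Step 0: SEND seq=100 -> fresh
Step 1: SEND seq=221 -> fresh
Step 2: DROP seq=386 -> fresh
Step 3: SEND seq=514 -> fresh
Step 4: SEND seq=386 -> retransmit
Step 5: SEND seq=708 -> fresh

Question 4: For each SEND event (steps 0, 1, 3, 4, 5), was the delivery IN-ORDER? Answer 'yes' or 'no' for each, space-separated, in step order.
Answer: yes yes no yes yes

Derivation:
Step 0: SEND seq=100 -> in-order
Step 1: SEND seq=221 -> in-order
Step 3: SEND seq=514 -> out-of-order
Step 4: SEND seq=386 -> in-order
Step 5: SEND seq=708 -> in-order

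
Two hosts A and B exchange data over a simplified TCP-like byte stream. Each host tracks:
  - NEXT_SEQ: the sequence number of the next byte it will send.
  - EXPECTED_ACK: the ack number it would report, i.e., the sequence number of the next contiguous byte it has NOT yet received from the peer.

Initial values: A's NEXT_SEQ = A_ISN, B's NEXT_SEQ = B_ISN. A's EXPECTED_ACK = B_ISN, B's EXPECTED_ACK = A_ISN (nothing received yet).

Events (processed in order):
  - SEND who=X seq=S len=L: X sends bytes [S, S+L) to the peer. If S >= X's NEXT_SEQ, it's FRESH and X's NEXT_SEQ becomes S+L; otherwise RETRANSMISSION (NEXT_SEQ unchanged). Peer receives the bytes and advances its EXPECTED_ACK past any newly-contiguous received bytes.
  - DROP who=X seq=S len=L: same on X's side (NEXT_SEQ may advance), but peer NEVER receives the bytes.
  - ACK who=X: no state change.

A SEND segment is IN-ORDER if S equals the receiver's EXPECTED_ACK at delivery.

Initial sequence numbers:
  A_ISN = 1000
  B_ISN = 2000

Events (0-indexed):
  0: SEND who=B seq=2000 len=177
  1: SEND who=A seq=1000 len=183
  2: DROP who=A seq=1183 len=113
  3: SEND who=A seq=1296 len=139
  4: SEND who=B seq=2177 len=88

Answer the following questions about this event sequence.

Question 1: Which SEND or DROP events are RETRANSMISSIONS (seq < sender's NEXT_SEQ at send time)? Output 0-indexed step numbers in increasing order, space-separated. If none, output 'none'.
Step 0: SEND seq=2000 -> fresh
Step 1: SEND seq=1000 -> fresh
Step 2: DROP seq=1183 -> fresh
Step 3: SEND seq=1296 -> fresh
Step 4: SEND seq=2177 -> fresh

Answer: none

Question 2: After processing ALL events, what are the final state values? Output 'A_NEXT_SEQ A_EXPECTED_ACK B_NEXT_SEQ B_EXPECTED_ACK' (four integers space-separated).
Answer: 1435 2265 2265 1183

Derivation:
After event 0: A_seq=1000 A_ack=2177 B_seq=2177 B_ack=1000
After event 1: A_seq=1183 A_ack=2177 B_seq=2177 B_ack=1183
After event 2: A_seq=1296 A_ack=2177 B_seq=2177 B_ack=1183
After event 3: A_seq=1435 A_ack=2177 B_seq=2177 B_ack=1183
After event 4: A_seq=1435 A_ack=2265 B_seq=2265 B_ack=1183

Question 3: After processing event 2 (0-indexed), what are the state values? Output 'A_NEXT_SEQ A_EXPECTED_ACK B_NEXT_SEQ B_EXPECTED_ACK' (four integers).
After event 0: A_seq=1000 A_ack=2177 B_seq=2177 B_ack=1000
After event 1: A_seq=1183 A_ack=2177 B_seq=2177 B_ack=1183
After event 2: A_seq=1296 A_ack=2177 B_seq=2177 B_ack=1183

1296 2177 2177 1183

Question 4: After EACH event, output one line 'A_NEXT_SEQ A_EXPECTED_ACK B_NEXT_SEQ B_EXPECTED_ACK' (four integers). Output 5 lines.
1000 2177 2177 1000
1183 2177 2177 1183
1296 2177 2177 1183
1435 2177 2177 1183
1435 2265 2265 1183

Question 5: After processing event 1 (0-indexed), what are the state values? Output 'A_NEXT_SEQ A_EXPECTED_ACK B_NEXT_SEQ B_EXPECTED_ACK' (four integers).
After event 0: A_seq=1000 A_ack=2177 B_seq=2177 B_ack=1000
After event 1: A_seq=1183 A_ack=2177 B_seq=2177 B_ack=1183

1183 2177 2177 1183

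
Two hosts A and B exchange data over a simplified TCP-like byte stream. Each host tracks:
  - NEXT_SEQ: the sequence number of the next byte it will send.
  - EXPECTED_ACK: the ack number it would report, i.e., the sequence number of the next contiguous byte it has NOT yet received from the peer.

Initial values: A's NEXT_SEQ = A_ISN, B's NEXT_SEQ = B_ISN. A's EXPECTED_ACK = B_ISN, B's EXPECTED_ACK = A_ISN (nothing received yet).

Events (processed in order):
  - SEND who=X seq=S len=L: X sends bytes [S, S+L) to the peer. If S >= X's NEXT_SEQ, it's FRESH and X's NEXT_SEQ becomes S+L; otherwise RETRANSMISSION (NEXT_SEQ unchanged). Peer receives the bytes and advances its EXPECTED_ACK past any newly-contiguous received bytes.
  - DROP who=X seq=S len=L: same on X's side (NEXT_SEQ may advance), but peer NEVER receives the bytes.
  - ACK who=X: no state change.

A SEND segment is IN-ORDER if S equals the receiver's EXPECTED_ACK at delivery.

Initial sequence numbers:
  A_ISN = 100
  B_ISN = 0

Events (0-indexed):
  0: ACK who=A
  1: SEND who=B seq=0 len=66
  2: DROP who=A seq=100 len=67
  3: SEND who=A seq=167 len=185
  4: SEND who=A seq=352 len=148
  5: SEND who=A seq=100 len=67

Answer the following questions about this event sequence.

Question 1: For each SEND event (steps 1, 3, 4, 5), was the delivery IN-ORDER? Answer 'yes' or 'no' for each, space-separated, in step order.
Step 1: SEND seq=0 -> in-order
Step 3: SEND seq=167 -> out-of-order
Step 4: SEND seq=352 -> out-of-order
Step 5: SEND seq=100 -> in-order

Answer: yes no no yes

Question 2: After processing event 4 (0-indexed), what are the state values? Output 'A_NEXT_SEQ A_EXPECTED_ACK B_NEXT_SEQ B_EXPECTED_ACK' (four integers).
After event 0: A_seq=100 A_ack=0 B_seq=0 B_ack=100
After event 1: A_seq=100 A_ack=66 B_seq=66 B_ack=100
After event 2: A_seq=167 A_ack=66 B_seq=66 B_ack=100
After event 3: A_seq=352 A_ack=66 B_seq=66 B_ack=100
After event 4: A_seq=500 A_ack=66 B_seq=66 B_ack=100

500 66 66 100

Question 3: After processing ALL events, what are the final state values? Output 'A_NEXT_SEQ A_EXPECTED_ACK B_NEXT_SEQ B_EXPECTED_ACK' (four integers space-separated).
After event 0: A_seq=100 A_ack=0 B_seq=0 B_ack=100
After event 1: A_seq=100 A_ack=66 B_seq=66 B_ack=100
After event 2: A_seq=167 A_ack=66 B_seq=66 B_ack=100
After event 3: A_seq=352 A_ack=66 B_seq=66 B_ack=100
After event 4: A_seq=500 A_ack=66 B_seq=66 B_ack=100
After event 5: A_seq=500 A_ack=66 B_seq=66 B_ack=500

Answer: 500 66 66 500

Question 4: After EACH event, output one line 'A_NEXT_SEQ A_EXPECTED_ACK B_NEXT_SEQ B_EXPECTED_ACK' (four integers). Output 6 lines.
100 0 0 100
100 66 66 100
167 66 66 100
352 66 66 100
500 66 66 100
500 66 66 500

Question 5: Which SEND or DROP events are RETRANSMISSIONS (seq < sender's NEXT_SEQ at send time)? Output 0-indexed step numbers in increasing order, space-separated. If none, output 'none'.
Step 1: SEND seq=0 -> fresh
Step 2: DROP seq=100 -> fresh
Step 3: SEND seq=167 -> fresh
Step 4: SEND seq=352 -> fresh
Step 5: SEND seq=100 -> retransmit

Answer: 5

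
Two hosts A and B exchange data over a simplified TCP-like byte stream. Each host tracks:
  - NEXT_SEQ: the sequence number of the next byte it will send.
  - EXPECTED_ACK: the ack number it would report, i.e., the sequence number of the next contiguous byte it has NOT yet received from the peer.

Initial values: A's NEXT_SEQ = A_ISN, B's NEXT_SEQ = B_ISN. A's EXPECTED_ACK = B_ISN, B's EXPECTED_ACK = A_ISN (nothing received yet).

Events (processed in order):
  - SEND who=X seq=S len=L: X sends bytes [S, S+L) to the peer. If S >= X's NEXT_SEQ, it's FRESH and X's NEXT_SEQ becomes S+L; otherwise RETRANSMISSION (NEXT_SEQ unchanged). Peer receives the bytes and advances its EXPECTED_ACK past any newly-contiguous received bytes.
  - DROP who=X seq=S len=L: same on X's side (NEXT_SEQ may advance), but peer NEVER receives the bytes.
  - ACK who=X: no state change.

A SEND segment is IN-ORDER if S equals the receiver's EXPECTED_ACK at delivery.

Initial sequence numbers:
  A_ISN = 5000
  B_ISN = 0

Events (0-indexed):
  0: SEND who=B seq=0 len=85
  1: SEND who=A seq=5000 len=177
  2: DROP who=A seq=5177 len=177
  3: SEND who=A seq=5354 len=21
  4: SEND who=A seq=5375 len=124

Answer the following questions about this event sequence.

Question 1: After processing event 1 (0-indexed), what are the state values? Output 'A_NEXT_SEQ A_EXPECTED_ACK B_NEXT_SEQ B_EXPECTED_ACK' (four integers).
After event 0: A_seq=5000 A_ack=85 B_seq=85 B_ack=5000
After event 1: A_seq=5177 A_ack=85 B_seq=85 B_ack=5177

5177 85 85 5177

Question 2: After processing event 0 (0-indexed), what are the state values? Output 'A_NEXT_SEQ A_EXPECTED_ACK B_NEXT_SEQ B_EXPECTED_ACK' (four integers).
After event 0: A_seq=5000 A_ack=85 B_seq=85 B_ack=5000

5000 85 85 5000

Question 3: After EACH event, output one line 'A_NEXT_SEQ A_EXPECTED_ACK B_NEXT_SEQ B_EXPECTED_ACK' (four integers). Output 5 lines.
5000 85 85 5000
5177 85 85 5177
5354 85 85 5177
5375 85 85 5177
5499 85 85 5177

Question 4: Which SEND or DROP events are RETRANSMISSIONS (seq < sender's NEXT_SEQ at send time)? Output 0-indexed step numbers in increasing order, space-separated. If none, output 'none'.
Step 0: SEND seq=0 -> fresh
Step 1: SEND seq=5000 -> fresh
Step 2: DROP seq=5177 -> fresh
Step 3: SEND seq=5354 -> fresh
Step 4: SEND seq=5375 -> fresh

Answer: none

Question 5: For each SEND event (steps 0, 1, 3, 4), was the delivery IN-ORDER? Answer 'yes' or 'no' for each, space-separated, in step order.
Step 0: SEND seq=0 -> in-order
Step 1: SEND seq=5000 -> in-order
Step 3: SEND seq=5354 -> out-of-order
Step 4: SEND seq=5375 -> out-of-order

Answer: yes yes no no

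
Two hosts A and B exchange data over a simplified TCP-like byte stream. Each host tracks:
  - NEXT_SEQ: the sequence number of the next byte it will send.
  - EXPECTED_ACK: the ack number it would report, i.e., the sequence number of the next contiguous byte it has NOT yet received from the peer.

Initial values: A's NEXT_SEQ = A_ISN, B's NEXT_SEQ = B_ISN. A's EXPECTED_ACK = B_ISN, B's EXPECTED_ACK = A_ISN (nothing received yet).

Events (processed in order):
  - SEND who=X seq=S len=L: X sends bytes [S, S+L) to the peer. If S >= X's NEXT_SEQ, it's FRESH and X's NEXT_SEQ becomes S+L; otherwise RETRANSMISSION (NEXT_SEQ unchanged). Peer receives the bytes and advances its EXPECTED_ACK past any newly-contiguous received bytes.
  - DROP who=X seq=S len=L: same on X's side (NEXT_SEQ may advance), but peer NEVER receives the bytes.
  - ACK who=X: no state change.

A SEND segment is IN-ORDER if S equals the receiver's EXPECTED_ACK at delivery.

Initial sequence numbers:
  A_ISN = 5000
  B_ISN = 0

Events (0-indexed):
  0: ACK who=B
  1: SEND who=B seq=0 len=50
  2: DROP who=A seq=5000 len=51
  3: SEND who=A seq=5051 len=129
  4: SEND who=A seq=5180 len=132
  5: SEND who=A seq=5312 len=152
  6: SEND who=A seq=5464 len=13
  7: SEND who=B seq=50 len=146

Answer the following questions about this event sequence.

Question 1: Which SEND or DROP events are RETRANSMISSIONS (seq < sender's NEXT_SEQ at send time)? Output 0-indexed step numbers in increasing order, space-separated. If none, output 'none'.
Answer: none

Derivation:
Step 1: SEND seq=0 -> fresh
Step 2: DROP seq=5000 -> fresh
Step 3: SEND seq=5051 -> fresh
Step 4: SEND seq=5180 -> fresh
Step 5: SEND seq=5312 -> fresh
Step 6: SEND seq=5464 -> fresh
Step 7: SEND seq=50 -> fresh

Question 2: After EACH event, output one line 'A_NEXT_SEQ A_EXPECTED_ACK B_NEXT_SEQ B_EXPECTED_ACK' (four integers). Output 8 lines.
5000 0 0 5000
5000 50 50 5000
5051 50 50 5000
5180 50 50 5000
5312 50 50 5000
5464 50 50 5000
5477 50 50 5000
5477 196 196 5000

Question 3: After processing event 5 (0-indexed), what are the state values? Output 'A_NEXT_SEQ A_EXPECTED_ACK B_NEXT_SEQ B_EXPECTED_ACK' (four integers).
After event 0: A_seq=5000 A_ack=0 B_seq=0 B_ack=5000
After event 1: A_seq=5000 A_ack=50 B_seq=50 B_ack=5000
After event 2: A_seq=5051 A_ack=50 B_seq=50 B_ack=5000
After event 3: A_seq=5180 A_ack=50 B_seq=50 B_ack=5000
After event 4: A_seq=5312 A_ack=50 B_seq=50 B_ack=5000
After event 5: A_seq=5464 A_ack=50 B_seq=50 B_ack=5000

5464 50 50 5000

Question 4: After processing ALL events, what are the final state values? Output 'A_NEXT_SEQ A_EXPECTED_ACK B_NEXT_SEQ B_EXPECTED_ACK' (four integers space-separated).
Answer: 5477 196 196 5000

Derivation:
After event 0: A_seq=5000 A_ack=0 B_seq=0 B_ack=5000
After event 1: A_seq=5000 A_ack=50 B_seq=50 B_ack=5000
After event 2: A_seq=5051 A_ack=50 B_seq=50 B_ack=5000
After event 3: A_seq=5180 A_ack=50 B_seq=50 B_ack=5000
After event 4: A_seq=5312 A_ack=50 B_seq=50 B_ack=5000
After event 5: A_seq=5464 A_ack=50 B_seq=50 B_ack=5000
After event 6: A_seq=5477 A_ack=50 B_seq=50 B_ack=5000
After event 7: A_seq=5477 A_ack=196 B_seq=196 B_ack=5000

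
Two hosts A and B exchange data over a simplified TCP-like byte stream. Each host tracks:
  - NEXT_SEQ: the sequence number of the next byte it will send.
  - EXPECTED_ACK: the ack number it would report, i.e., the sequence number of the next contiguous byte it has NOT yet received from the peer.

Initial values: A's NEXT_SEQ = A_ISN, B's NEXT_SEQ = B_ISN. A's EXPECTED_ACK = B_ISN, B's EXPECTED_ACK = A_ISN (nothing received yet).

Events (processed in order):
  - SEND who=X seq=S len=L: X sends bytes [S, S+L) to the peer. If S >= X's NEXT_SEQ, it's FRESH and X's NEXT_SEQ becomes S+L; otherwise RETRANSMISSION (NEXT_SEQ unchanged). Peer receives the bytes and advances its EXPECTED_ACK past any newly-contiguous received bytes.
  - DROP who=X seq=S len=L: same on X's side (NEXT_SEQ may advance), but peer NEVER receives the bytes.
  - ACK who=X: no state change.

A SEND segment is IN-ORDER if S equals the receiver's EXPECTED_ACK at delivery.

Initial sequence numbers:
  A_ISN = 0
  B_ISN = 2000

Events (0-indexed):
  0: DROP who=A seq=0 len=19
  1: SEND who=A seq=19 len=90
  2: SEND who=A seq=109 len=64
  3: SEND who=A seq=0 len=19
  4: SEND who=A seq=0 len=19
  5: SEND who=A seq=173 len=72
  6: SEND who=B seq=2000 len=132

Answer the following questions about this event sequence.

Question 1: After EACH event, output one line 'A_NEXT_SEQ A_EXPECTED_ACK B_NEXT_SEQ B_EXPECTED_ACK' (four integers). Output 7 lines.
19 2000 2000 0
109 2000 2000 0
173 2000 2000 0
173 2000 2000 173
173 2000 2000 173
245 2000 2000 245
245 2132 2132 245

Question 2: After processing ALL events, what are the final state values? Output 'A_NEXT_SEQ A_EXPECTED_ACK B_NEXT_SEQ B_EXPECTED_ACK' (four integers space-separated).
Answer: 245 2132 2132 245

Derivation:
After event 0: A_seq=19 A_ack=2000 B_seq=2000 B_ack=0
After event 1: A_seq=109 A_ack=2000 B_seq=2000 B_ack=0
After event 2: A_seq=173 A_ack=2000 B_seq=2000 B_ack=0
After event 3: A_seq=173 A_ack=2000 B_seq=2000 B_ack=173
After event 4: A_seq=173 A_ack=2000 B_seq=2000 B_ack=173
After event 5: A_seq=245 A_ack=2000 B_seq=2000 B_ack=245
After event 6: A_seq=245 A_ack=2132 B_seq=2132 B_ack=245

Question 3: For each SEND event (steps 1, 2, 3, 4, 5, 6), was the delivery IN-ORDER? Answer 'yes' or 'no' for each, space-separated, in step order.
Step 1: SEND seq=19 -> out-of-order
Step 2: SEND seq=109 -> out-of-order
Step 3: SEND seq=0 -> in-order
Step 4: SEND seq=0 -> out-of-order
Step 5: SEND seq=173 -> in-order
Step 6: SEND seq=2000 -> in-order

Answer: no no yes no yes yes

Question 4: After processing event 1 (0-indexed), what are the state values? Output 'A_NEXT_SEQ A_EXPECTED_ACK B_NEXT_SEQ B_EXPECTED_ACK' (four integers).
After event 0: A_seq=19 A_ack=2000 B_seq=2000 B_ack=0
After event 1: A_seq=109 A_ack=2000 B_seq=2000 B_ack=0

109 2000 2000 0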